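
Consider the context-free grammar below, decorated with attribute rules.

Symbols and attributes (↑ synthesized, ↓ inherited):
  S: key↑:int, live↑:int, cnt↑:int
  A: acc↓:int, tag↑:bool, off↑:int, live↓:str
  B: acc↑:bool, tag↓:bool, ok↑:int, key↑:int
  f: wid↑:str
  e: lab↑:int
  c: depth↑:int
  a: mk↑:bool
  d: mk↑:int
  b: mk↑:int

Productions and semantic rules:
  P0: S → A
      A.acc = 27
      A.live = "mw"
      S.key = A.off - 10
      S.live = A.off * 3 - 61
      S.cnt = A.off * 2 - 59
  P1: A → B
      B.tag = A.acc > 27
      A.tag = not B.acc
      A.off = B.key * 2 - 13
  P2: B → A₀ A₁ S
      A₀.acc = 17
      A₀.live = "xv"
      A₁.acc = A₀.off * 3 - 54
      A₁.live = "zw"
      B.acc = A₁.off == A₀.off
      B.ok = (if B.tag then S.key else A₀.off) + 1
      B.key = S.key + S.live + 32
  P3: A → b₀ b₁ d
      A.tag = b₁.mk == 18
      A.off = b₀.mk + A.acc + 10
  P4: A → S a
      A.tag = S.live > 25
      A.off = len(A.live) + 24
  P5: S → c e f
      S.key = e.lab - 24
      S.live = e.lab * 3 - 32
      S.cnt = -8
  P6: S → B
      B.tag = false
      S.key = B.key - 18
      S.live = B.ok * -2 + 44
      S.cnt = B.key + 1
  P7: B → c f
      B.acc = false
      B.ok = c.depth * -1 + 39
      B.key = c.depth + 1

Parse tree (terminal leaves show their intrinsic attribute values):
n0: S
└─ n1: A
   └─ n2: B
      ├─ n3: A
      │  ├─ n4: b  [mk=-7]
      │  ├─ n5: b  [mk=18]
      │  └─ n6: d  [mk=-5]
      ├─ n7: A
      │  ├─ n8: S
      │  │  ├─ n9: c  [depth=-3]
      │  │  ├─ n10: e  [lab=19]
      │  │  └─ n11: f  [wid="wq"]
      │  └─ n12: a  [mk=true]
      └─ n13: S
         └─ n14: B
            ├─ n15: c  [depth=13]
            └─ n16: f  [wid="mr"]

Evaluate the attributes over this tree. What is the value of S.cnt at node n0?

1. n1.acc = 27  [27]
2. n1.live = "mw"  ["mw"]
3. n2.tag = false  [A.acc > 27]
4. n3.acc = 17  [17]
5. n3.live = "xv"  ["xv"]
6. n4.mk = -7  [terminal]
7. n5.mk = 18  [terminal]
8. n6.mk = -5  [terminal]
9. n3.tag = true  [b₁.mk == 18]
10. n3.off = 20  [b₀.mk + A.acc + 10]
11. n7.acc = 6  [A₀.off * 3 - 54]
12. n7.live = "zw"  ["zw"]
13. n9.depth = -3  [terminal]
14. n10.lab = 19  [terminal]
15. n11.wid = "wq"  [terminal]
16. n8.key = -5  [e.lab - 24]
17. n8.live = 25  [e.lab * 3 - 32]
18. n8.cnt = -8  [-8]
19. n12.mk = true  [terminal]
20. n7.tag = false  [S.live > 25]
21. n7.off = 26  [len(A.live) + 24]
22. n14.tag = false  [false]
23. n15.depth = 13  [terminal]
24. n16.wid = "mr"  [terminal]
25. n14.acc = false  [false]
26. n14.ok = 26  [c.depth * -1 + 39]
27. n14.key = 14  [c.depth + 1]
28. n13.key = -4  [B.key - 18]
29. n13.live = -8  [B.ok * -2 + 44]
30. n13.cnt = 15  [B.key + 1]
31. n2.acc = false  [A₁.off == A₀.off]
32. n2.ok = 21  [(if B.tag then S.key else A₀.off) + 1]
33. n2.key = 20  [S.key + S.live + 32]
34. n1.tag = true  [not B.acc]
35. n1.off = 27  [B.key * 2 - 13]
36. n0.key = 17  [A.off - 10]
37. n0.live = 20  [A.off * 3 - 61]
38. n0.cnt = -5  [A.off * 2 - 59]

-5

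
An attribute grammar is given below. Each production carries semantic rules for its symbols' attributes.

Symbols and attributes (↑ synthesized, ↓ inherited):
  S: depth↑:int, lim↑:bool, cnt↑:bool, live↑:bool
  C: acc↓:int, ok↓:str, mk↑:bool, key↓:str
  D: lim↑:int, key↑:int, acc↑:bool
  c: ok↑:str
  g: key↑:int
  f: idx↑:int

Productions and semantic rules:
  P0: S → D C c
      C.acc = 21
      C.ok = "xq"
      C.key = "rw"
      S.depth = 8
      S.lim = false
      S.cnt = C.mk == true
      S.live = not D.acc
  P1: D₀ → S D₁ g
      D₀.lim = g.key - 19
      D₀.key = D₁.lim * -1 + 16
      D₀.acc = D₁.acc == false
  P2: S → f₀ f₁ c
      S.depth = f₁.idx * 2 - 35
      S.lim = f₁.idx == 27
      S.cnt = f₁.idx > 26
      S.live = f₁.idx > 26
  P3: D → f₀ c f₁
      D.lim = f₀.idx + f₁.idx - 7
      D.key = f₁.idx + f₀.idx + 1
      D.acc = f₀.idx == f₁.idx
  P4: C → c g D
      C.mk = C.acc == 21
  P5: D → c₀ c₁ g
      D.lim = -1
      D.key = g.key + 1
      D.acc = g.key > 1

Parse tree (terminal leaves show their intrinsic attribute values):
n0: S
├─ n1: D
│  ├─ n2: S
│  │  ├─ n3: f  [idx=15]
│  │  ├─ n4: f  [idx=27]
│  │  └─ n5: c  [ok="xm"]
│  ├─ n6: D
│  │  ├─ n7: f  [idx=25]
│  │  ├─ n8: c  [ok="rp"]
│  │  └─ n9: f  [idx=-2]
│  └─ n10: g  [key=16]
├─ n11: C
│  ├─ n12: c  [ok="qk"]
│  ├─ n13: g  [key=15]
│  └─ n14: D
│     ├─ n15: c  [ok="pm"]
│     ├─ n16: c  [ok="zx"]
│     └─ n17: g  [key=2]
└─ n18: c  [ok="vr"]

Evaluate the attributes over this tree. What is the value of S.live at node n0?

false

1. n3.idx = 15  [terminal]
2. n4.idx = 27  [terminal]
3. n5.ok = "xm"  [terminal]
4. n2.depth = 19  [f₁.idx * 2 - 35]
5. n2.lim = true  [f₁.idx == 27]
6. n2.cnt = true  [f₁.idx > 26]
7. n2.live = true  [f₁.idx > 26]
8. n7.idx = 25  [terminal]
9. n8.ok = "rp"  [terminal]
10. n9.idx = -2  [terminal]
11. n6.lim = 16  [f₀.idx + f₁.idx - 7]
12. n6.key = 24  [f₁.idx + f₀.idx + 1]
13. n6.acc = false  [f₀.idx == f₁.idx]
14. n10.key = 16  [terminal]
15. n1.lim = -3  [g.key - 19]
16. n1.key = 0  [D₁.lim * -1 + 16]
17. n1.acc = true  [D₁.acc == false]
18. n11.acc = 21  [21]
19. n11.ok = "xq"  ["xq"]
20. n11.key = "rw"  ["rw"]
21. n12.ok = "qk"  [terminal]
22. n13.key = 15  [terminal]
23. n15.ok = "pm"  [terminal]
24. n16.ok = "zx"  [terminal]
25. n17.key = 2  [terminal]
26. n14.lim = -1  [-1]
27. n14.key = 3  [g.key + 1]
28. n14.acc = true  [g.key > 1]
29. n11.mk = true  [C.acc == 21]
30. n18.ok = "vr"  [terminal]
31. n0.depth = 8  [8]
32. n0.lim = false  [false]
33. n0.cnt = true  [C.mk == true]
34. n0.live = false  [not D.acc]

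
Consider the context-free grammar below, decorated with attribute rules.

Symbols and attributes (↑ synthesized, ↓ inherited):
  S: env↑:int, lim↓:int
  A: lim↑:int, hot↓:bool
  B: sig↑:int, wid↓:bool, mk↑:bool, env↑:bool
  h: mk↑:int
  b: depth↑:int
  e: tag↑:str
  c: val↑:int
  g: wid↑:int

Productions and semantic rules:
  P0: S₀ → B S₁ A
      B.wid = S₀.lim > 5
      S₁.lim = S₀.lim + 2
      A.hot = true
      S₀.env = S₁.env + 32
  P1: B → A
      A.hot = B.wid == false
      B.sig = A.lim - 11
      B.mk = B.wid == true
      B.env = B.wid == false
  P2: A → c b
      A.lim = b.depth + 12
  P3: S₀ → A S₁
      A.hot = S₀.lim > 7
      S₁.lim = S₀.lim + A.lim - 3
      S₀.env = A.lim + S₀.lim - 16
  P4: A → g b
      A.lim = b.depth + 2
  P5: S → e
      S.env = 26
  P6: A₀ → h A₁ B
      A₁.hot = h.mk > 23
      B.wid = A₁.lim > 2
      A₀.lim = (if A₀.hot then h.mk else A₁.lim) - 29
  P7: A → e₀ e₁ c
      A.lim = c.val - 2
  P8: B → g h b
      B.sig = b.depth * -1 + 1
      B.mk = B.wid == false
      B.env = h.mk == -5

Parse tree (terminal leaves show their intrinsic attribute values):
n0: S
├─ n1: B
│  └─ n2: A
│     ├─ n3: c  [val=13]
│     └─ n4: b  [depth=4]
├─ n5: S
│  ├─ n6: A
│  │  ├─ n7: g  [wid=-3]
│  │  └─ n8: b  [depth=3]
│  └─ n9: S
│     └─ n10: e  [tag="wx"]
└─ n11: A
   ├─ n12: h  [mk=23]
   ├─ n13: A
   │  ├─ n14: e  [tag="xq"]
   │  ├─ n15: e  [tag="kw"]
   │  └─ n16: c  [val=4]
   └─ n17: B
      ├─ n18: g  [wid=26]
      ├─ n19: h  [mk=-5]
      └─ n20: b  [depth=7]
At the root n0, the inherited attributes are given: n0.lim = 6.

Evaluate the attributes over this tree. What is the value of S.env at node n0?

29

1. n0.lim = 6  [given at root]
2. n1.wid = true  [S₀.lim > 5]
3. n2.hot = false  [B.wid == false]
4. n3.val = 13  [terminal]
5. n4.depth = 4  [terminal]
6. n2.lim = 16  [b.depth + 12]
7. n1.sig = 5  [A.lim - 11]
8. n1.mk = true  [B.wid == true]
9. n1.env = false  [B.wid == false]
10. n5.lim = 8  [S₀.lim + 2]
11. n6.hot = true  [S₀.lim > 7]
12. n7.wid = -3  [terminal]
13. n8.depth = 3  [terminal]
14. n6.lim = 5  [b.depth + 2]
15. n9.lim = 10  [S₀.lim + A.lim - 3]
16. n10.tag = "wx"  [terminal]
17. n9.env = 26  [26]
18. n5.env = -3  [A.lim + S₀.lim - 16]
19. n11.hot = true  [true]
20. n12.mk = 23  [terminal]
21. n13.hot = false  [h.mk > 23]
22. n14.tag = "xq"  [terminal]
23. n15.tag = "kw"  [terminal]
24. n16.val = 4  [terminal]
25. n13.lim = 2  [c.val - 2]
26. n17.wid = false  [A₁.lim > 2]
27. n18.wid = 26  [terminal]
28. n19.mk = -5  [terminal]
29. n20.depth = 7  [terminal]
30. n17.sig = -6  [b.depth * -1 + 1]
31. n17.mk = true  [B.wid == false]
32. n17.env = true  [h.mk == -5]
33. n11.lim = -6  [(if A₀.hot then h.mk else A₁.lim) - 29]
34. n0.env = 29  [S₁.env + 32]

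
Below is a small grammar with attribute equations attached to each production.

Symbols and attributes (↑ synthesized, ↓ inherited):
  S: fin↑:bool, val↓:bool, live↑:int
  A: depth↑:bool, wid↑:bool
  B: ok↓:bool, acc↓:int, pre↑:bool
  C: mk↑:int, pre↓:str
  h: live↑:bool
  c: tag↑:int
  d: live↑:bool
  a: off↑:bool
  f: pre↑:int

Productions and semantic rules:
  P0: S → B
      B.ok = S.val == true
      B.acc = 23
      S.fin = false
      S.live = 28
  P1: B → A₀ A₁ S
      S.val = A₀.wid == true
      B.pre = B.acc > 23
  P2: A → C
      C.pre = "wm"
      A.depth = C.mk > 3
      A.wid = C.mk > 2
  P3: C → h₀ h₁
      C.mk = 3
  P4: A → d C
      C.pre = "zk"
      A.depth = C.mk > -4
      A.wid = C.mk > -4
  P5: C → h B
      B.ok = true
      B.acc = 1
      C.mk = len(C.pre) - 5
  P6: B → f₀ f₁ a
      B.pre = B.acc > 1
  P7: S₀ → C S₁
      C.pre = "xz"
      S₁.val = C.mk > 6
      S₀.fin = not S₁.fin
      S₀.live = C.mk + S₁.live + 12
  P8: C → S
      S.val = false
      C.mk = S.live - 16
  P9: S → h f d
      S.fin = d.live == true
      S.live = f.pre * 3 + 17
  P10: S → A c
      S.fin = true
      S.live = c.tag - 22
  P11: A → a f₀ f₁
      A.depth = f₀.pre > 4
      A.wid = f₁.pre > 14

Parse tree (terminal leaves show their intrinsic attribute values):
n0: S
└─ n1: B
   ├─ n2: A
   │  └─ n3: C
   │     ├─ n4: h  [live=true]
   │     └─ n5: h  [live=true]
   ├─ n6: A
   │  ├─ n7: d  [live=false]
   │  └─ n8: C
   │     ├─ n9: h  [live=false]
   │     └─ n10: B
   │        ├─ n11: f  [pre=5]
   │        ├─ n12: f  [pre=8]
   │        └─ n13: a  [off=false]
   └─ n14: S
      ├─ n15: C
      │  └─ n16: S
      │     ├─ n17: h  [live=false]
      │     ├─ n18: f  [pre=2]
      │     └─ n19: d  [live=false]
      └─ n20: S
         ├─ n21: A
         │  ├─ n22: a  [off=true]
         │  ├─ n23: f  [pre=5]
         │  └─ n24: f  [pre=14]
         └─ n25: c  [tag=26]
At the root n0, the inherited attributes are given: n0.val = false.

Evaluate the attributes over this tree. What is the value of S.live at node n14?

23

1. n0.val = false  [given at root]
2. n1.ok = false  [S.val == true]
3. n1.acc = 23  [23]
4. n3.pre = "wm"  ["wm"]
5. n4.live = true  [terminal]
6. n5.live = true  [terminal]
7. n3.mk = 3  [3]
8. n2.depth = false  [C.mk > 3]
9. n2.wid = true  [C.mk > 2]
10. n7.live = false  [terminal]
11. n8.pre = "zk"  ["zk"]
12. n9.live = false  [terminal]
13. n10.ok = true  [true]
14. n10.acc = 1  [1]
15. n11.pre = 5  [terminal]
16. n12.pre = 8  [terminal]
17. n13.off = false  [terminal]
18. n10.pre = false  [B.acc > 1]
19. n8.mk = -3  [len(C.pre) - 5]
20. n6.depth = true  [C.mk > -4]
21. n6.wid = true  [C.mk > -4]
22. n14.val = true  [A₀.wid == true]
23. n15.pre = "xz"  ["xz"]
24. n16.val = false  [false]
25. n17.live = false  [terminal]
26. n18.pre = 2  [terminal]
27. n19.live = false  [terminal]
28. n16.fin = false  [d.live == true]
29. n16.live = 23  [f.pre * 3 + 17]
30. n15.mk = 7  [S.live - 16]
31. n20.val = true  [C.mk > 6]
32. n22.off = true  [terminal]
33. n23.pre = 5  [terminal]
34. n24.pre = 14  [terminal]
35. n21.depth = true  [f₀.pre > 4]
36. n21.wid = false  [f₁.pre > 14]
37. n25.tag = 26  [terminal]
38. n20.fin = true  [true]
39. n20.live = 4  [c.tag - 22]
40. n14.fin = false  [not S₁.fin]
41. n14.live = 23  [C.mk + S₁.live + 12]
42. n1.pre = false  [B.acc > 23]
43. n0.fin = false  [false]
44. n0.live = 28  [28]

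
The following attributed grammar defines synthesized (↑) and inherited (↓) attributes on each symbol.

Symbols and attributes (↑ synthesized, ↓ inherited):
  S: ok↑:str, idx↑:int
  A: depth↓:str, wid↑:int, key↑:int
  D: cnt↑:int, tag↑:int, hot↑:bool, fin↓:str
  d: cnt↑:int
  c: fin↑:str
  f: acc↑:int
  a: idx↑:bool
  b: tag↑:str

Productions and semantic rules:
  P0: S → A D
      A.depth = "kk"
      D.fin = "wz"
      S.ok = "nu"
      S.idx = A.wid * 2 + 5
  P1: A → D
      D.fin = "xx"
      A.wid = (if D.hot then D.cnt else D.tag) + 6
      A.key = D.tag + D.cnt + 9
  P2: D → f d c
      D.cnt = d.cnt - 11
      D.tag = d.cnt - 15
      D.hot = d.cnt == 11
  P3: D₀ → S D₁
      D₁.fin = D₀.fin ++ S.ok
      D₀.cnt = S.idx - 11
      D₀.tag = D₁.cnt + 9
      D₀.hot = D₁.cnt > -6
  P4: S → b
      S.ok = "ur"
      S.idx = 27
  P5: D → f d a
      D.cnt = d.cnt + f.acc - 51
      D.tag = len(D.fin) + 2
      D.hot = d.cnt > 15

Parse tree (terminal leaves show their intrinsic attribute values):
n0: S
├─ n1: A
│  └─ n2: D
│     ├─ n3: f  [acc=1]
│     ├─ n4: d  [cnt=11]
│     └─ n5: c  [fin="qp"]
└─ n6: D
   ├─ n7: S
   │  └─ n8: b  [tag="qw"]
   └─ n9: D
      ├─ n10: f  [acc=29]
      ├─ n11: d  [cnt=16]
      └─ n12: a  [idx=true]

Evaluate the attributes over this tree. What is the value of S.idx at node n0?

17

1. n1.depth = "kk"  ["kk"]
2. n2.fin = "xx"  ["xx"]
3. n3.acc = 1  [terminal]
4. n4.cnt = 11  [terminal]
5. n5.fin = "qp"  [terminal]
6. n2.cnt = 0  [d.cnt - 11]
7. n2.tag = -4  [d.cnt - 15]
8. n2.hot = true  [d.cnt == 11]
9. n1.wid = 6  [(if D.hot then D.cnt else D.tag) + 6]
10. n1.key = 5  [D.tag + D.cnt + 9]
11. n6.fin = "wz"  ["wz"]
12. n8.tag = "qw"  [terminal]
13. n7.ok = "ur"  ["ur"]
14. n7.idx = 27  [27]
15. n9.fin = "wzur"  [D₀.fin ++ S.ok]
16. n10.acc = 29  [terminal]
17. n11.cnt = 16  [terminal]
18. n12.idx = true  [terminal]
19. n9.cnt = -6  [d.cnt + f.acc - 51]
20. n9.tag = 6  [len(D.fin) + 2]
21. n9.hot = true  [d.cnt > 15]
22. n6.cnt = 16  [S.idx - 11]
23. n6.tag = 3  [D₁.cnt + 9]
24. n6.hot = false  [D₁.cnt > -6]
25. n0.ok = "nu"  ["nu"]
26. n0.idx = 17  [A.wid * 2 + 5]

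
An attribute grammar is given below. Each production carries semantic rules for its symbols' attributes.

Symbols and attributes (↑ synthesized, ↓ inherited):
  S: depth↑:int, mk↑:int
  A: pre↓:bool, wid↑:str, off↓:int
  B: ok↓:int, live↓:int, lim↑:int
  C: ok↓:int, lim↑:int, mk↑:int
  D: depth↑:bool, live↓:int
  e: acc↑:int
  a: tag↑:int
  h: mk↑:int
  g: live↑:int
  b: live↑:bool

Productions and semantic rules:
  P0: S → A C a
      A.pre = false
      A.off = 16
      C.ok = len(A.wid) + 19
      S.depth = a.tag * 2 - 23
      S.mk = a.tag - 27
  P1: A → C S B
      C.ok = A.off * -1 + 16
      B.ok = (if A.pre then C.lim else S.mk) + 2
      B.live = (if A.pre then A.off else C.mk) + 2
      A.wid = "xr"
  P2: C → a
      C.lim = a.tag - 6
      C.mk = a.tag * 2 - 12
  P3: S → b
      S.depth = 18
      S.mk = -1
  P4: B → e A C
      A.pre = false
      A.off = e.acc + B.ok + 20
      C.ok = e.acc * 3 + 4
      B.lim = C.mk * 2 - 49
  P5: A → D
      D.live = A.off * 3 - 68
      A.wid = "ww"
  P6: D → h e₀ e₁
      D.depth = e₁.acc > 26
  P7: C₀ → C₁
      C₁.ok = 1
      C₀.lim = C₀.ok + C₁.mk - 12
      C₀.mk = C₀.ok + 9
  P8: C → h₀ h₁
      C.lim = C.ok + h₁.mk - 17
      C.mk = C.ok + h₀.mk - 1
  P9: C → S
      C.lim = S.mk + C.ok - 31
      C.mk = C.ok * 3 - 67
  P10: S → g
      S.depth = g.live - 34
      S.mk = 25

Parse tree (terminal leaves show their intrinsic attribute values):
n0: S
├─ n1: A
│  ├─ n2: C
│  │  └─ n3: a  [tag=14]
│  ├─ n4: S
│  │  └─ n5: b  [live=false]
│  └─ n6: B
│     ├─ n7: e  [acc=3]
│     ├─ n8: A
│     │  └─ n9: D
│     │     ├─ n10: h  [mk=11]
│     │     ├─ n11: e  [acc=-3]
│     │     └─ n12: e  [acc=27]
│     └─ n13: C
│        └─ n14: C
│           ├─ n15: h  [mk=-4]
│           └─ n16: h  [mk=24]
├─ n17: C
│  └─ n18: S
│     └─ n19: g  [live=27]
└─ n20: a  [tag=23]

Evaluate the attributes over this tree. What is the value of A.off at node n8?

24

1. n1.pre = false  [false]
2. n1.off = 16  [16]
3. n2.ok = 0  [A.off * -1 + 16]
4. n3.tag = 14  [terminal]
5. n2.lim = 8  [a.tag - 6]
6. n2.mk = 16  [a.tag * 2 - 12]
7. n5.live = false  [terminal]
8. n4.depth = 18  [18]
9. n4.mk = -1  [-1]
10. n6.ok = 1  [(if A.pre then C.lim else S.mk) + 2]
11. n6.live = 18  [(if A.pre then A.off else C.mk) + 2]
12. n7.acc = 3  [terminal]
13. n8.pre = false  [false]
14. n8.off = 24  [e.acc + B.ok + 20]
15. n9.live = 4  [A.off * 3 - 68]
16. n10.mk = 11  [terminal]
17. n11.acc = -3  [terminal]
18. n12.acc = 27  [terminal]
19. n9.depth = true  [e₁.acc > 26]
20. n8.wid = "ww"  ["ww"]
21. n13.ok = 13  [e.acc * 3 + 4]
22. n14.ok = 1  [1]
23. n15.mk = -4  [terminal]
24. n16.mk = 24  [terminal]
25. n14.lim = 8  [C.ok + h₁.mk - 17]
26. n14.mk = -4  [C.ok + h₀.mk - 1]
27. n13.lim = -3  [C₀.ok + C₁.mk - 12]
28. n13.mk = 22  [C₀.ok + 9]
29. n6.lim = -5  [C.mk * 2 - 49]
30. n1.wid = "xr"  ["xr"]
31. n17.ok = 21  [len(A.wid) + 19]
32. n19.live = 27  [terminal]
33. n18.depth = -7  [g.live - 34]
34. n18.mk = 25  [25]
35. n17.lim = 15  [S.mk + C.ok - 31]
36. n17.mk = -4  [C.ok * 3 - 67]
37. n20.tag = 23  [terminal]
38. n0.depth = 23  [a.tag * 2 - 23]
39. n0.mk = -4  [a.tag - 27]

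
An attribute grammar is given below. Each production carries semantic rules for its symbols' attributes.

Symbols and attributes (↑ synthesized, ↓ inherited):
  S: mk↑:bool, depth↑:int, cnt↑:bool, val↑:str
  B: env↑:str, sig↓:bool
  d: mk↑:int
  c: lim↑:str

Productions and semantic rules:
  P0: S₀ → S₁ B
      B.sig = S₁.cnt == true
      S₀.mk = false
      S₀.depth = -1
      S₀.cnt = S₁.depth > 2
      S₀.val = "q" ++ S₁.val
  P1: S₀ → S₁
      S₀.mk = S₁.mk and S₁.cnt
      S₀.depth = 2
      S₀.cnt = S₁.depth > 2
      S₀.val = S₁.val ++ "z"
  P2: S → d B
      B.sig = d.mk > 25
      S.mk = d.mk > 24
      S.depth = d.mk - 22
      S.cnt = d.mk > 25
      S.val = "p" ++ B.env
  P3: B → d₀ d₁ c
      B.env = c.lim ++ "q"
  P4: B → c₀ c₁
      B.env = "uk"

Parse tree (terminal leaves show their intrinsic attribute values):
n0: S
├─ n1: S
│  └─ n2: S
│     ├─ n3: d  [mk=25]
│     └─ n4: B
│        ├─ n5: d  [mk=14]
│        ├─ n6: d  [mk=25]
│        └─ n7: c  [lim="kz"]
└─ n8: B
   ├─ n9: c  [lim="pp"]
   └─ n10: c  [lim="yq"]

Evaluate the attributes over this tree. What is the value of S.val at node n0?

1. n3.mk = 25  [terminal]
2. n4.sig = false  [d.mk > 25]
3. n5.mk = 14  [terminal]
4. n6.mk = 25  [terminal]
5. n7.lim = "kz"  [terminal]
6. n4.env = "kzq"  [c.lim ++ "q"]
7. n2.mk = true  [d.mk > 24]
8. n2.depth = 3  [d.mk - 22]
9. n2.cnt = false  [d.mk > 25]
10. n2.val = "pkzq"  ["p" ++ B.env]
11. n1.mk = false  [S₁.mk and S₁.cnt]
12. n1.depth = 2  [2]
13. n1.cnt = true  [S₁.depth > 2]
14. n1.val = "pkzqz"  [S₁.val ++ "z"]
15. n8.sig = true  [S₁.cnt == true]
16. n9.lim = "pp"  [terminal]
17. n10.lim = "yq"  [terminal]
18. n8.env = "uk"  ["uk"]
19. n0.mk = false  [false]
20. n0.depth = -1  [-1]
21. n0.cnt = false  [S₁.depth > 2]
22. n0.val = "qpkzqz"  ["q" ++ S₁.val]

"qpkzqz"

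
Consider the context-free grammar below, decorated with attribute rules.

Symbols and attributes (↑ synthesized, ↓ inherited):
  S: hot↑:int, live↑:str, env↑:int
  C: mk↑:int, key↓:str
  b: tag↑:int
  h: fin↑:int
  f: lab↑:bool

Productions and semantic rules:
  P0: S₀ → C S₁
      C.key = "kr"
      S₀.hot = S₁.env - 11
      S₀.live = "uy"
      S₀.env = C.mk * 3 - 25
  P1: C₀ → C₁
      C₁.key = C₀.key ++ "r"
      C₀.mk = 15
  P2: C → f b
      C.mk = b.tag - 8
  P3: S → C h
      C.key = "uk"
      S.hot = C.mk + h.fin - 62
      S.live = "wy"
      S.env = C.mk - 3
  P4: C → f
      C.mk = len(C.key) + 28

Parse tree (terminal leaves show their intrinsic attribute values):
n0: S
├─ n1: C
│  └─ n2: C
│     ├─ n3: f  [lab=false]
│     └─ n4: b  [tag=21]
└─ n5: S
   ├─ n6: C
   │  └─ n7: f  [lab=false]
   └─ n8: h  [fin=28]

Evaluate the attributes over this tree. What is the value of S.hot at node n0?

1. n1.key = "kr"  ["kr"]
2. n2.key = "krr"  [C₀.key ++ "r"]
3. n3.lab = false  [terminal]
4. n4.tag = 21  [terminal]
5. n2.mk = 13  [b.tag - 8]
6. n1.mk = 15  [15]
7. n6.key = "uk"  ["uk"]
8. n7.lab = false  [terminal]
9. n6.mk = 30  [len(C.key) + 28]
10. n8.fin = 28  [terminal]
11. n5.hot = -4  [C.mk + h.fin - 62]
12. n5.live = "wy"  ["wy"]
13. n5.env = 27  [C.mk - 3]
14. n0.hot = 16  [S₁.env - 11]
15. n0.live = "uy"  ["uy"]
16. n0.env = 20  [C.mk * 3 - 25]

16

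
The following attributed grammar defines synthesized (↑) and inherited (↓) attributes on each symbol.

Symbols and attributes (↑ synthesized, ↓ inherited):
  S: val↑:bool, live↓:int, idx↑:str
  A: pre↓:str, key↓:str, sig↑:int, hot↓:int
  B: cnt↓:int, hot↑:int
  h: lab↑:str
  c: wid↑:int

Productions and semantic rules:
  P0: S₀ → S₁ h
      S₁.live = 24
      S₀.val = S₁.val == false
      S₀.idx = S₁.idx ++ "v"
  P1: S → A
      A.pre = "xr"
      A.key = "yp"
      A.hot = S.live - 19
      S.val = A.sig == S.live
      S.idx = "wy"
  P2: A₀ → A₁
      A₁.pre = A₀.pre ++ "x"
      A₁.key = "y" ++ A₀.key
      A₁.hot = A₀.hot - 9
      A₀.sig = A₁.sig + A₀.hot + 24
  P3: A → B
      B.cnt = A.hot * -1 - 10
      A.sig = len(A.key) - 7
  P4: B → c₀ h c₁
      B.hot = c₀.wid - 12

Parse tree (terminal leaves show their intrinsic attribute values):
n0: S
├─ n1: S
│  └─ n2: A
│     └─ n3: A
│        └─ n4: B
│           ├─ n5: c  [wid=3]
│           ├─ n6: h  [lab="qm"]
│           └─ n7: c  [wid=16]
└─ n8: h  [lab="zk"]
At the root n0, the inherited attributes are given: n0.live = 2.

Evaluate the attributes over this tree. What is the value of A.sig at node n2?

25

1. n0.live = 2  [given at root]
2. n1.live = 24  [24]
3. n2.pre = "xr"  ["xr"]
4. n2.key = "yp"  ["yp"]
5. n2.hot = 5  [S.live - 19]
6. n3.pre = "xrx"  [A₀.pre ++ "x"]
7. n3.key = "yyp"  ["y" ++ A₀.key]
8. n3.hot = -4  [A₀.hot - 9]
9. n4.cnt = -6  [A.hot * -1 - 10]
10. n5.wid = 3  [terminal]
11. n6.lab = "qm"  [terminal]
12. n7.wid = 16  [terminal]
13. n4.hot = -9  [c₀.wid - 12]
14. n3.sig = -4  [len(A.key) - 7]
15. n2.sig = 25  [A₁.sig + A₀.hot + 24]
16. n1.val = false  [A.sig == S.live]
17. n1.idx = "wy"  ["wy"]
18. n8.lab = "zk"  [terminal]
19. n0.val = true  [S₁.val == false]
20. n0.idx = "wyv"  [S₁.idx ++ "v"]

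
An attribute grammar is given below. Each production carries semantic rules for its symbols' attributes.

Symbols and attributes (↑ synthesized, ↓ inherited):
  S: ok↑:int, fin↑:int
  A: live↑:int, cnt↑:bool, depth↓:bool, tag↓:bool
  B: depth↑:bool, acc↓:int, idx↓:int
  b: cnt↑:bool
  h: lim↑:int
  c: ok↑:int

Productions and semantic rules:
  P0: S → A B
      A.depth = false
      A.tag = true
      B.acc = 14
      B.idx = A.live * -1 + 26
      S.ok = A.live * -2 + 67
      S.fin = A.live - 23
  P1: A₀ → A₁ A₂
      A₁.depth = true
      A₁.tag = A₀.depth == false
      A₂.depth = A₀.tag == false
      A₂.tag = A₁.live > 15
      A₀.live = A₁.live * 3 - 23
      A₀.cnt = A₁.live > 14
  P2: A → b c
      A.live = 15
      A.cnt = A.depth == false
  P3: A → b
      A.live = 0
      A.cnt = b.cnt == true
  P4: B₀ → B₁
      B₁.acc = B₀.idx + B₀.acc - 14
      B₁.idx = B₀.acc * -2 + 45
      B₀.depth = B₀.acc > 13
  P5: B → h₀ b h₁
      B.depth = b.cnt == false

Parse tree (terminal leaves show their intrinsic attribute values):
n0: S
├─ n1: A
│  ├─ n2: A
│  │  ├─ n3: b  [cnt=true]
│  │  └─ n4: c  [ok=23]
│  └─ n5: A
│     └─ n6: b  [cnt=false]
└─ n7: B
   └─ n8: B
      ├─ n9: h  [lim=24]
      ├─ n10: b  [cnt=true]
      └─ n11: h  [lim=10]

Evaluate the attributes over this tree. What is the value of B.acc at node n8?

1. n1.depth = false  [false]
2. n1.tag = true  [true]
3. n2.depth = true  [true]
4. n2.tag = true  [A₀.depth == false]
5. n3.cnt = true  [terminal]
6. n4.ok = 23  [terminal]
7. n2.live = 15  [15]
8. n2.cnt = false  [A.depth == false]
9. n5.depth = false  [A₀.tag == false]
10. n5.tag = false  [A₁.live > 15]
11. n6.cnt = false  [terminal]
12. n5.live = 0  [0]
13. n5.cnt = false  [b.cnt == true]
14. n1.live = 22  [A₁.live * 3 - 23]
15. n1.cnt = true  [A₁.live > 14]
16. n7.acc = 14  [14]
17. n7.idx = 4  [A.live * -1 + 26]
18. n8.acc = 4  [B₀.idx + B₀.acc - 14]
19. n8.idx = 17  [B₀.acc * -2 + 45]
20. n9.lim = 24  [terminal]
21. n10.cnt = true  [terminal]
22. n11.lim = 10  [terminal]
23. n8.depth = false  [b.cnt == false]
24. n7.depth = true  [B₀.acc > 13]
25. n0.ok = 23  [A.live * -2 + 67]
26. n0.fin = -1  [A.live - 23]

4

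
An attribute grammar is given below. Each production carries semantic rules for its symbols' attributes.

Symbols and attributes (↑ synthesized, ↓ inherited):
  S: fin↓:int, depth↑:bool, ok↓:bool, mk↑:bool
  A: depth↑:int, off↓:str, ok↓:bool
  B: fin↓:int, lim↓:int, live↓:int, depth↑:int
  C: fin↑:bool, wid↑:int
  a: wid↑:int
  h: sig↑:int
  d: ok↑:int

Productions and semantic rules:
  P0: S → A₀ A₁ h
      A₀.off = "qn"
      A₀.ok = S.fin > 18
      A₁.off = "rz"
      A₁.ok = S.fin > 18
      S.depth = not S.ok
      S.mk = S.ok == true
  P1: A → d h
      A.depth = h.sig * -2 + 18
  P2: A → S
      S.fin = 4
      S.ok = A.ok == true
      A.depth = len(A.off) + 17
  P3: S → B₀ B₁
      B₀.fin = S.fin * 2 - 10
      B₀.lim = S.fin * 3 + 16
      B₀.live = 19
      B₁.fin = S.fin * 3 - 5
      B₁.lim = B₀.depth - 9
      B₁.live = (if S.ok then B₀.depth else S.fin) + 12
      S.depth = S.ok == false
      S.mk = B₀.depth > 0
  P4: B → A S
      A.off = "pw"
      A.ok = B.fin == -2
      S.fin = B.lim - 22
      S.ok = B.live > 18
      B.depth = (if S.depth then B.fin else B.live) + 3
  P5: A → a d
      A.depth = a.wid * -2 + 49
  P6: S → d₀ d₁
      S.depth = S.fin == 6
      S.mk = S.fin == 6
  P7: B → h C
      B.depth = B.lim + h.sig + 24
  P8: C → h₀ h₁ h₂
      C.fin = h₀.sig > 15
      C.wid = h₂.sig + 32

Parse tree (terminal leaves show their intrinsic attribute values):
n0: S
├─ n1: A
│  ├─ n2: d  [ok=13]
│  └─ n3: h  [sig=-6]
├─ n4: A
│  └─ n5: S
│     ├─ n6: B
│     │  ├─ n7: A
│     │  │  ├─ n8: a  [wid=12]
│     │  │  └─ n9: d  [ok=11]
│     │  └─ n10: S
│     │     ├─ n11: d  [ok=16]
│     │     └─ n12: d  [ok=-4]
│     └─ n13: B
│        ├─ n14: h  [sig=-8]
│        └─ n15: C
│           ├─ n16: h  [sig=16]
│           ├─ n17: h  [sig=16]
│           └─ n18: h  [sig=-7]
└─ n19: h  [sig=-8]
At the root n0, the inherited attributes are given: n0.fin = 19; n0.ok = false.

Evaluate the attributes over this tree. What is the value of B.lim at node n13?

-8

1. n0.fin = 19  [given at root]
2. n0.ok = false  [given at root]
3. n1.off = "qn"  ["qn"]
4. n1.ok = true  [S.fin > 18]
5. n2.ok = 13  [terminal]
6. n3.sig = -6  [terminal]
7. n1.depth = 30  [h.sig * -2 + 18]
8. n4.off = "rz"  ["rz"]
9. n4.ok = true  [S.fin > 18]
10. n5.fin = 4  [4]
11. n5.ok = true  [A.ok == true]
12. n6.fin = -2  [S.fin * 2 - 10]
13. n6.lim = 28  [S.fin * 3 + 16]
14. n6.live = 19  [19]
15. n7.off = "pw"  ["pw"]
16. n7.ok = true  [B.fin == -2]
17. n8.wid = 12  [terminal]
18. n9.ok = 11  [terminal]
19. n7.depth = 25  [a.wid * -2 + 49]
20. n10.fin = 6  [B.lim - 22]
21. n10.ok = true  [B.live > 18]
22. n11.ok = 16  [terminal]
23. n12.ok = -4  [terminal]
24. n10.depth = true  [S.fin == 6]
25. n10.mk = true  [S.fin == 6]
26. n6.depth = 1  [(if S.depth then B.fin else B.live) + 3]
27. n13.fin = 7  [S.fin * 3 - 5]
28. n13.lim = -8  [B₀.depth - 9]
29. n13.live = 13  [(if S.ok then B₀.depth else S.fin) + 12]
30. n14.sig = -8  [terminal]
31. n16.sig = 16  [terminal]
32. n17.sig = 16  [terminal]
33. n18.sig = -7  [terminal]
34. n15.fin = true  [h₀.sig > 15]
35. n15.wid = 25  [h₂.sig + 32]
36. n13.depth = 8  [B.lim + h.sig + 24]
37. n5.depth = false  [S.ok == false]
38. n5.mk = true  [B₀.depth > 0]
39. n4.depth = 19  [len(A.off) + 17]
40. n19.sig = -8  [terminal]
41. n0.depth = true  [not S.ok]
42. n0.mk = false  [S.ok == true]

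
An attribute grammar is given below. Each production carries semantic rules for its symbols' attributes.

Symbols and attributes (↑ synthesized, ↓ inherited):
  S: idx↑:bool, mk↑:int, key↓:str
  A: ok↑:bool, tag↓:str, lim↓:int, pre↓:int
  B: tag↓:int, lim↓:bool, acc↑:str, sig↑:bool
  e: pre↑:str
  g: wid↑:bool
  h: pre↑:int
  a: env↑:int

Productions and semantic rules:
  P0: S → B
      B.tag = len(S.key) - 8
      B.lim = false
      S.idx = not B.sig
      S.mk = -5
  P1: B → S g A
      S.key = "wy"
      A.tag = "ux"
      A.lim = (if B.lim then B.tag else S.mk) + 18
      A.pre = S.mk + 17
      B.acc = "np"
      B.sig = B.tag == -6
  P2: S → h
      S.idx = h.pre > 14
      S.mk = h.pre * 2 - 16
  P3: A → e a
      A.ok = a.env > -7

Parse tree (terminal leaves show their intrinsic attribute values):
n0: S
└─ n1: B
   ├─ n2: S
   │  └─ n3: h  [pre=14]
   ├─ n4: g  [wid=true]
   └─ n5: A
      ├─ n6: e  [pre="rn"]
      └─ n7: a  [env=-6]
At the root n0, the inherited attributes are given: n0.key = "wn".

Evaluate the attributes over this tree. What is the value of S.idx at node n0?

1. n0.key = "wn"  [given at root]
2. n1.tag = -6  [len(S.key) - 8]
3. n1.lim = false  [false]
4. n2.key = "wy"  ["wy"]
5. n3.pre = 14  [terminal]
6. n2.idx = false  [h.pre > 14]
7. n2.mk = 12  [h.pre * 2 - 16]
8. n4.wid = true  [terminal]
9. n5.tag = "ux"  ["ux"]
10. n5.lim = 30  [(if B.lim then B.tag else S.mk) + 18]
11. n5.pre = 29  [S.mk + 17]
12. n6.pre = "rn"  [terminal]
13. n7.env = -6  [terminal]
14. n5.ok = true  [a.env > -7]
15. n1.acc = "np"  ["np"]
16. n1.sig = true  [B.tag == -6]
17. n0.idx = false  [not B.sig]
18. n0.mk = -5  [-5]

false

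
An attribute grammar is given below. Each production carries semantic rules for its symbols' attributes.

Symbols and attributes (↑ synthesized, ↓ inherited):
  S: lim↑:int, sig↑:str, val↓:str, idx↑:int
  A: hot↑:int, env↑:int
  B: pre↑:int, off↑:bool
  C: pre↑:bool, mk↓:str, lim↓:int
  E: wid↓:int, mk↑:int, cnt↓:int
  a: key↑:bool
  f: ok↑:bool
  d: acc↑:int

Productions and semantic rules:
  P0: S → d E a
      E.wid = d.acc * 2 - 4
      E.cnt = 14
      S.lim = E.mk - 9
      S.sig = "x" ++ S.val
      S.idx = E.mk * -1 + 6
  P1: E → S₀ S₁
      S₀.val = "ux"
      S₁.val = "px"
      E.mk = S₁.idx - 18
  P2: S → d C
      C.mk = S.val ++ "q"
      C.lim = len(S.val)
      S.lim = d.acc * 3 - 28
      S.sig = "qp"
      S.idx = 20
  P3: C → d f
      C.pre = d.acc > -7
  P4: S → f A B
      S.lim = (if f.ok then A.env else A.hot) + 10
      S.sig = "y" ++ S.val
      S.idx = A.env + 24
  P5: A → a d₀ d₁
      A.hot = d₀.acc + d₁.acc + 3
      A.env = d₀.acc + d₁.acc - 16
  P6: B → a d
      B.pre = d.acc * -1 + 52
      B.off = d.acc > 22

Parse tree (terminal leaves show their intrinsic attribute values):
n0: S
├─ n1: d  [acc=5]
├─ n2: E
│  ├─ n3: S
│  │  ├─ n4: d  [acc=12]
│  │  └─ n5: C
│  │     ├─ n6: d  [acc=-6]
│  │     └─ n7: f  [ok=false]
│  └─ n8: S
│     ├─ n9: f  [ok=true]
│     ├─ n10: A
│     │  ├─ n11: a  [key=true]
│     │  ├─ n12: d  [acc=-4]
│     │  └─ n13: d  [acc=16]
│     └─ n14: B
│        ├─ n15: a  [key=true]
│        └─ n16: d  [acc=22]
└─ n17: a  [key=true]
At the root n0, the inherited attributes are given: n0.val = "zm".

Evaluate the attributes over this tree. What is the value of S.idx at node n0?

4

1. n0.val = "zm"  [given at root]
2. n1.acc = 5  [terminal]
3. n2.wid = 6  [d.acc * 2 - 4]
4. n2.cnt = 14  [14]
5. n3.val = "ux"  ["ux"]
6. n4.acc = 12  [terminal]
7. n5.mk = "uxq"  [S.val ++ "q"]
8. n5.lim = 2  [len(S.val)]
9. n6.acc = -6  [terminal]
10. n7.ok = false  [terminal]
11. n5.pre = true  [d.acc > -7]
12. n3.lim = 8  [d.acc * 3 - 28]
13. n3.sig = "qp"  ["qp"]
14. n3.idx = 20  [20]
15. n8.val = "px"  ["px"]
16. n9.ok = true  [terminal]
17. n11.key = true  [terminal]
18. n12.acc = -4  [terminal]
19. n13.acc = 16  [terminal]
20. n10.hot = 15  [d₀.acc + d₁.acc + 3]
21. n10.env = -4  [d₀.acc + d₁.acc - 16]
22. n15.key = true  [terminal]
23. n16.acc = 22  [terminal]
24. n14.pre = 30  [d.acc * -1 + 52]
25. n14.off = false  [d.acc > 22]
26. n8.lim = 6  [(if f.ok then A.env else A.hot) + 10]
27. n8.sig = "ypx"  ["y" ++ S.val]
28. n8.idx = 20  [A.env + 24]
29. n2.mk = 2  [S₁.idx - 18]
30. n17.key = true  [terminal]
31. n0.lim = -7  [E.mk - 9]
32. n0.sig = "xzm"  ["x" ++ S.val]
33. n0.idx = 4  [E.mk * -1 + 6]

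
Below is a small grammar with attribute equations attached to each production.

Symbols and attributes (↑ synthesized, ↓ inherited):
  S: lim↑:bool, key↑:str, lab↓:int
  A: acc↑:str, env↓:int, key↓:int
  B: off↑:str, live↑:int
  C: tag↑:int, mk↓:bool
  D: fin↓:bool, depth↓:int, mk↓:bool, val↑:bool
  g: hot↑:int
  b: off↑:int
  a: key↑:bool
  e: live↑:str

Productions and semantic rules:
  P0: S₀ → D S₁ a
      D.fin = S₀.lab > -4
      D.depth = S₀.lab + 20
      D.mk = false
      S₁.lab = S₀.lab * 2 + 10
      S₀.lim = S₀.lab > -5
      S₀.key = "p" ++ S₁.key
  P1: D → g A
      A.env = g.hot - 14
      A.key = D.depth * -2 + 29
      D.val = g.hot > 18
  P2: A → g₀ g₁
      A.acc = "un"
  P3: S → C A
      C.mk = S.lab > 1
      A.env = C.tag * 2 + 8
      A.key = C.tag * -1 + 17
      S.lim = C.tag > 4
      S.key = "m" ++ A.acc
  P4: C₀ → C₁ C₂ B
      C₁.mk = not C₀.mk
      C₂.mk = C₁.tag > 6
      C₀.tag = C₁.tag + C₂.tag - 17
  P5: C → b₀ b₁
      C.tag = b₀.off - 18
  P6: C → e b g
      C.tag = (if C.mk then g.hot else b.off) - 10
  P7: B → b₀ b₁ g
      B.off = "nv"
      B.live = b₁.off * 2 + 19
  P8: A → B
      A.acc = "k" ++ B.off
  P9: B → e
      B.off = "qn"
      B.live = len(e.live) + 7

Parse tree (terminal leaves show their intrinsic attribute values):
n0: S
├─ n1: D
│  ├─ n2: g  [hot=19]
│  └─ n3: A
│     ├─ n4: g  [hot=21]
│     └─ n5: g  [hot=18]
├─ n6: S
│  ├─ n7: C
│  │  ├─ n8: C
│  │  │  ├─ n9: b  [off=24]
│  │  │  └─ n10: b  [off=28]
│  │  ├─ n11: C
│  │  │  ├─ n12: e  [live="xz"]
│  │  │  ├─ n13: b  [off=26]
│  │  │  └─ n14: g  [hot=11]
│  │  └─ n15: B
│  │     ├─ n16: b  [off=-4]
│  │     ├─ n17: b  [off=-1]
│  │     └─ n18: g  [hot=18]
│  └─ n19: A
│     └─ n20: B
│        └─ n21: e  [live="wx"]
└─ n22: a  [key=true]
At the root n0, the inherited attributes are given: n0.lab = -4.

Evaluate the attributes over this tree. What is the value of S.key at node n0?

"pmkqn"

1. n0.lab = -4  [given at root]
2. n1.fin = false  [S₀.lab > -4]
3. n1.depth = 16  [S₀.lab + 20]
4. n1.mk = false  [false]
5. n2.hot = 19  [terminal]
6. n3.env = 5  [g.hot - 14]
7. n3.key = -3  [D.depth * -2 + 29]
8. n4.hot = 21  [terminal]
9. n5.hot = 18  [terminal]
10. n3.acc = "un"  ["un"]
11. n1.val = true  [g.hot > 18]
12. n6.lab = 2  [S₀.lab * 2 + 10]
13. n7.mk = true  [S.lab > 1]
14. n8.mk = false  [not C₀.mk]
15. n9.off = 24  [terminal]
16. n10.off = 28  [terminal]
17. n8.tag = 6  [b₀.off - 18]
18. n11.mk = false  [C₁.tag > 6]
19. n12.live = "xz"  [terminal]
20. n13.off = 26  [terminal]
21. n14.hot = 11  [terminal]
22. n11.tag = 16  [(if C.mk then g.hot else b.off) - 10]
23. n16.off = -4  [terminal]
24. n17.off = -1  [terminal]
25. n18.hot = 18  [terminal]
26. n15.off = "nv"  ["nv"]
27. n15.live = 17  [b₁.off * 2 + 19]
28. n7.tag = 5  [C₁.tag + C₂.tag - 17]
29. n19.env = 18  [C.tag * 2 + 8]
30. n19.key = 12  [C.tag * -1 + 17]
31. n21.live = "wx"  [terminal]
32. n20.off = "qn"  ["qn"]
33. n20.live = 9  [len(e.live) + 7]
34. n19.acc = "kqn"  ["k" ++ B.off]
35. n6.lim = true  [C.tag > 4]
36. n6.key = "mkqn"  ["m" ++ A.acc]
37. n22.key = true  [terminal]
38. n0.lim = true  [S₀.lab > -5]
39. n0.key = "pmkqn"  ["p" ++ S₁.key]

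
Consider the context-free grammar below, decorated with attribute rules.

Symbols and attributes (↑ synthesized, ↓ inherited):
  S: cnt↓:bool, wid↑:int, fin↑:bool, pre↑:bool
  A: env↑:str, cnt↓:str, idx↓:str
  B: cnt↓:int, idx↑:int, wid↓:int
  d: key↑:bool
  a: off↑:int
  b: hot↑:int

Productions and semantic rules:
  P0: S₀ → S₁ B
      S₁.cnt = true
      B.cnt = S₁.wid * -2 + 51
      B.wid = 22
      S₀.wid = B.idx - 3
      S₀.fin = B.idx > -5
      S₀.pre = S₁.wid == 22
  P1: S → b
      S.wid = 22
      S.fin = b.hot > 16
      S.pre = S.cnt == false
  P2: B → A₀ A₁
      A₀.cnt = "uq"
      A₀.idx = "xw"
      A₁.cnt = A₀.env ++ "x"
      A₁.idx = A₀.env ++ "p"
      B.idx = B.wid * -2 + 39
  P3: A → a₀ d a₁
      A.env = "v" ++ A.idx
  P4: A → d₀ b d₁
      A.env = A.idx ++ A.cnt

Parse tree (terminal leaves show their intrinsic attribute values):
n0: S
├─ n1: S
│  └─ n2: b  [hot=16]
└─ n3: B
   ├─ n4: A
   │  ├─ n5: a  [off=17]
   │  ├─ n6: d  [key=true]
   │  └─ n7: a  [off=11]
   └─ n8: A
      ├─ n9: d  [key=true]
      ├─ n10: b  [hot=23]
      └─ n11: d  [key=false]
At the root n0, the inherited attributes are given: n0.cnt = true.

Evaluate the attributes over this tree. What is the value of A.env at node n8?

"vxwpvxwx"

1. n0.cnt = true  [given at root]
2. n1.cnt = true  [true]
3. n2.hot = 16  [terminal]
4. n1.wid = 22  [22]
5. n1.fin = false  [b.hot > 16]
6. n1.pre = false  [S.cnt == false]
7. n3.cnt = 7  [S₁.wid * -2 + 51]
8. n3.wid = 22  [22]
9. n4.cnt = "uq"  ["uq"]
10. n4.idx = "xw"  ["xw"]
11. n5.off = 17  [terminal]
12. n6.key = true  [terminal]
13. n7.off = 11  [terminal]
14. n4.env = "vxw"  ["v" ++ A.idx]
15. n8.cnt = "vxwx"  [A₀.env ++ "x"]
16. n8.idx = "vxwp"  [A₀.env ++ "p"]
17. n9.key = true  [terminal]
18. n10.hot = 23  [terminal]
19. n11.key = false  [terminal]
20. n8.env = "vxwpvxwx"  [A.idx ++ A.cnt]
21. n3.idx = -5  [B.wid * -2 + 39]
22. n0.wid = -8  [B.idx - 3]
23. n0.fin = false  [B.idx > -5]
24. n0.pre = true  [S₁.wid == 22]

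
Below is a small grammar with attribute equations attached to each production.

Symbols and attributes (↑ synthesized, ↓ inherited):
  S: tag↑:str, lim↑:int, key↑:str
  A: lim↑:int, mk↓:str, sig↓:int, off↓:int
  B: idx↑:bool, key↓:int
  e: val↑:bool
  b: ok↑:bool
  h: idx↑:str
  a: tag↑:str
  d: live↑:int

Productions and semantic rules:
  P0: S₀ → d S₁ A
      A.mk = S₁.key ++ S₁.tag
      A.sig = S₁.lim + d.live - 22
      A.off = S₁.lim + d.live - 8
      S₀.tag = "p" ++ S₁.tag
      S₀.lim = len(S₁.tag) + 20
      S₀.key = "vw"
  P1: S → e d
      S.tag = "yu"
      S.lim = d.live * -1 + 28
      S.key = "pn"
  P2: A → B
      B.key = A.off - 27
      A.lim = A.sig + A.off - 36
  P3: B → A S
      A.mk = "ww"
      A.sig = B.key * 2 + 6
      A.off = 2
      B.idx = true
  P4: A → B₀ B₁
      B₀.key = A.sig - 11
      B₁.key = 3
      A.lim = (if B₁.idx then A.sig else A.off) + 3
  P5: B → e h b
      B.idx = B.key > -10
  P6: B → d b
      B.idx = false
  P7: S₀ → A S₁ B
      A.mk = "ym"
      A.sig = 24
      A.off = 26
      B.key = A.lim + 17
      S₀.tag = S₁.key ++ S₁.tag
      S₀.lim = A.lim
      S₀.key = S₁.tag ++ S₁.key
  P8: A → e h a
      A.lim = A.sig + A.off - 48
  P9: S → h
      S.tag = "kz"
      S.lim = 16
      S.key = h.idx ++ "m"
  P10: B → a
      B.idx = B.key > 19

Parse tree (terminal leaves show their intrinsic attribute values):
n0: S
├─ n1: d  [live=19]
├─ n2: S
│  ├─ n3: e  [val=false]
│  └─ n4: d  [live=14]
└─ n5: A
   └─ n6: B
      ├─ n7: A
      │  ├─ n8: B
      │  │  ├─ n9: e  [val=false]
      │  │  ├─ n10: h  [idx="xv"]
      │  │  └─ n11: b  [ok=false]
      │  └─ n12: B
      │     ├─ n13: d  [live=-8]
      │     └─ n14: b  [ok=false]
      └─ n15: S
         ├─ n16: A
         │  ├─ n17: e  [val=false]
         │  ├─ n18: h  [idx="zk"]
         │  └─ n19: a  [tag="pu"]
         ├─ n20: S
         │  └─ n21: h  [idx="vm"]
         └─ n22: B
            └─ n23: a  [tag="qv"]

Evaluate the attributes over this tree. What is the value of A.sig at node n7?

1. n1.live = 19  [terminal]
2. n3.val = false  [terminal]
3. n4.live = 14  [terminal]
4. n2.tag = "yu"  ["yu"]
5. n2.lim = 14  [d.live * -1 + 28]
6. n2.key = "pn"  ["pn"]
7. n5.mk = "pnyu"  [S₁.key ++ S₁.tag]
8. n5.sig = 11  [S₁.lim + d.live - 22]
9. n5.off = 25  [S₁.lim + d.live - 8]
10. n6.key = -2  [A.off - 27]
11. n7.mk = "ww"  ["ww"]
12. n7.sig = 2  [B.key * 2 + 6]
13. n7.off = 2  [2]
14. n8.key = -9  [A.sig - 11]
15. n9.val = false  [terminal]
16. n10.idx = "xv"  [terminal]
17. n11.ok = false  [terminal]
18. n8.idx = true  [B.key > -10]
19. n12.key = 3  [3]
20. n13.live = -8  [terminal]
21. n14.ok = false  [terminal]
22. n12.idx = false  [false]
23. n7.lim = 5  [(if B₁.idx then A.sig else A.off) + 3]
24. n16.mk = "ym"  ["ym"]
25. n16.sig = 24  [24]
26. n16.off = 26  [26]
27. n17.val = false  [terminal]
28. n18.idx = "zk"  [terminal]
29. n19.tag = "pu"  [terminal]
30. n16.lim = 2  [A.sig + A.off - 48]
31. n21.idx = "vm"  [terminal]
32. n20.tag = "kz"  ["kz"]
33. n20.lim = 16  [16]
34. n20.key = "vmm"  [h.idx ++ "m"]
35. n22.key = 19  [A.lim + 17]
36. n23.tag = "qv"  [terminal]
37. n22.idx = false  [B.key > 19]
38. n15.tag = "vmmkz"  [S₁.key ++ S₁.tag]
39. n15.lim = 2  [A.lim]
40. n15.key = "kzvmm"  [S₁.tag ++ S₁.key]
41. n6.idx = true  [true]
42. n5.lim = 0  [A.sig + A.off - 36]
43. n0.tag = "pyu"  ["p" ++ S₁.tag]
44. n0.lim = 22  [len(S₁.tag) + 20]
45. n0.key = "vw"  ["vw"]

2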